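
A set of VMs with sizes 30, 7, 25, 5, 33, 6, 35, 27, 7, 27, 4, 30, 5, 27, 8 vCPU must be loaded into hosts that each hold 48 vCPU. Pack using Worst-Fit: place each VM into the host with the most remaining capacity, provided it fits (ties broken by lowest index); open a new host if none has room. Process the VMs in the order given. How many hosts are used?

8 hosts

host 1: place 30 vCPU, 18 vCPU left
host 1: place 7 vCPU, 11 vCPU left
host 2: place 25 vCPU, 23 vCPU left
host 2: place 5 vCPU, 18 vCPU left
host 3: place 33 vCPU, 15 vCPU left
host 2: place 6 vCPU, 12 vCPU left
host 4: place 35 vCPU, 13 vCPU left
host 5: place 27 vCPU, 21 vCPU left
host 5: place 7 vCPU, 14 vCPU left
host 6: place 27 vCPU, 21 vCPU left
host 6: place 4 vCPU, 17 vCPU left
host 7: place 30 vCPU, 18 vCPU left
host 7: place 5 vCPU, 13 vCPU left
host 8: place 27 vCPU, 21 vCPU left
host 8: place 8 vCPU, 13 vCPU left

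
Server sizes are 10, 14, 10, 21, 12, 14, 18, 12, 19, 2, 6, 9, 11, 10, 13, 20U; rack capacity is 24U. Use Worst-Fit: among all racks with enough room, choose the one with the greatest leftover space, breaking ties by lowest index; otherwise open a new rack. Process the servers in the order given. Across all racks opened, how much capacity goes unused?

39

rack 1: place 10U, 14U left
rack 1: place 14U, 0U left
rack 2: place 10U, 14U left
rack 3: place 21U, 3U left
rack 2: place 12U, 2U left
rack 4: place 14U, 10U left
rack 5: place 18U, 6U left
rack 6: place 12U, 12U left
rack 7: place 19U, 5U left
rack 6: place 2U, 10U left
rack 4: place 6U, 4U left
rack 6: place 9U, 1U left
rack 8: place 11U, 13U left
rack 8: place 10U, 3U left
rack 9: place 13U, 11U left
rack 10: place 20U, 4U left
10 racks × 24U = 240U; used 201U; unused 39U.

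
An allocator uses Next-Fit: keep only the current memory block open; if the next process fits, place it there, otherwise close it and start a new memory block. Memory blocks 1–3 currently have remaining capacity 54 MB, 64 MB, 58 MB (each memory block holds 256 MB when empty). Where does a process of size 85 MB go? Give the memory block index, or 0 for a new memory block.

0

Next-Fit only looks at memory block 3, which has 58 MB free.
85 MB does not fit, so a new memory block is opened.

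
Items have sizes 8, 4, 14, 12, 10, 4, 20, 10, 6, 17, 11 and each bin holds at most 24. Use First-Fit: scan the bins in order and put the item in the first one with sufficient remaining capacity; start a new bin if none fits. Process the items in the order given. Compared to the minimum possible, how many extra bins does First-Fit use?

1

First-Fit: [8,4,12] [14,10] [4,20] [10,6] [17] [11] → 6 bins.
Total size 116; any packing needs at least ⌈116/24⌉ = 5 bins.
An optimal packing achieves that bound: [20,4] [17,6] [14,10] [12,11] [10,8,4] → 5 bins.
Excess: 6 − 5 = 1.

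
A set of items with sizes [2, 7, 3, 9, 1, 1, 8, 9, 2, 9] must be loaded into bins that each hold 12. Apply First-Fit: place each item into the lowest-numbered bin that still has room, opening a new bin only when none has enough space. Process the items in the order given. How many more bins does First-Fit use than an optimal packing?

0

First-Fit: [2,7,3] [9,1,1] [8,2] [9] [9] → 5 bins.
Total size 51; any packing needs at least ⌈51/12⌉ = 5 bins.
So 5 is already optimal.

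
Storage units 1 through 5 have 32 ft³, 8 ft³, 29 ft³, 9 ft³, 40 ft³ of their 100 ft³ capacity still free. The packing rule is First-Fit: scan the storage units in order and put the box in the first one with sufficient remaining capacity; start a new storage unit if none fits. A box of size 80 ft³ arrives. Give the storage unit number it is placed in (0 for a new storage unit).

No storage unit has ≥ 80 ft³ free, so a new storage unit is opened.

0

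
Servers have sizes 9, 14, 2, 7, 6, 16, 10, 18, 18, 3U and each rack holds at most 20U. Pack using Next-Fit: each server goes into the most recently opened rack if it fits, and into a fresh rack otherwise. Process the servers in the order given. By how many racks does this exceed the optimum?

2

Next-Fit: [9] [14,2] [7,6] [16] [10] [18] [18] [3] → 8 racks.
Total size 103U; any packing needs at least ⌈103/20⌉ = 6 racks.
An optimal packing achieves that bound: [18,2] [18] [16,3] [14,6] [10,9] [7] → 6 racks.
Excess: 8 − 6 = 2.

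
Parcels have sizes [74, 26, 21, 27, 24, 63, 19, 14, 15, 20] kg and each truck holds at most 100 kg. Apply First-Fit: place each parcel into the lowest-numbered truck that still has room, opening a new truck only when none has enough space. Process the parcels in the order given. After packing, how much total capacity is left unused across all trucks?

74 kg → truck 1 (remaining 26 kg)
26 kg → truck 1 (remaining 0 kg)
21 kg → truck 2 (remaining 79 kg)
27 kg → truck 2 (remaining 52 kg)
24 kg → truck 2 (remaining 28 kg)
63 kg → truck 3 (remaining 37 kg)
19 kg → truck 2 (remaining 9 kg)
14 kg → truck 3 (remaining 23 kg)
15 kg → truck 3 (remaining 8 kg)
20 kg → truck 4 (remaining 80 kg)
4 trucks × 100 kg = 400 kg; used 303 kg; unused 97 kg.

97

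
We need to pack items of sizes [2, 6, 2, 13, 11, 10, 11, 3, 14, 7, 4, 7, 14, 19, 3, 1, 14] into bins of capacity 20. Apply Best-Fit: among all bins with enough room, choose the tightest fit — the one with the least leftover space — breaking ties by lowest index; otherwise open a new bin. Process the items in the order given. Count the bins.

Put 2 in bin 1; 18 remain.
Put 6 in bin 1; 12 remain.
Put 2 in bin 1; 10 remain.
Put 13 in bin 2; 7 remain.
Put 11 in bin 3; 9 remain.
Put 10 in bin 1; 0 remain.
Put 11 in bin 4; 9 remain.
Put 3 in bin 2; 4 remain.
Put 14 in bin 5; 6 remain.
Put 7 in bin 3; 2 remain.
Put 4 in bin 2; 0 remain.
Put 7 in bin 4; 2 remain.
Put 14 in bin 6; 6 remain.
Put 19 in bin 7; 1 remain.
Put 3 in bin 5; 3 remain.
Put 1 in bin 7; 0 remain.
Put 14 in bin 8; 6 remain.
Final bins: [2,6,2,10] [13,3,4] [11,7] [11,7] [14,3] [14] [19,1] [14].

8 bins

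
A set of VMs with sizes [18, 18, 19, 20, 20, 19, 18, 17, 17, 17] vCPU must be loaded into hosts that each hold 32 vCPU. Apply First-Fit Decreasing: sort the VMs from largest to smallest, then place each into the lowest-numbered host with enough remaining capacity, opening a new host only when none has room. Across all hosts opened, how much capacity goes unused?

137

Sorted descending: 20, 20, 19, 19, 18, 18, 18, 17, 17, 17.
20 vCPU → host 1 (remaining 12 vCPU)
20 vCPU → host 2 (remaining 12 vCPU)
19 vCPU → host 3 (remaining 13 vCPU)
19 vCPU → host 4 (remaining 13 vCPU)
18 vCPU → host 5 (remaining 14 vCPU)
18 vCPU → host 6 (remaining 14 vCPU)
18 vCPU → host 7 (remaining 14 vCPU)
17 vCPU → host 8 (remaining 15 vCPU)
17 vCPU → host 9 (remaining 15 vCPU)
17 vCPU → host 10 (remaining 15 vCPU)
10 hosts × 32 vCPU = 320 vCPU; used 183 vCPU; unused 137 vCPU.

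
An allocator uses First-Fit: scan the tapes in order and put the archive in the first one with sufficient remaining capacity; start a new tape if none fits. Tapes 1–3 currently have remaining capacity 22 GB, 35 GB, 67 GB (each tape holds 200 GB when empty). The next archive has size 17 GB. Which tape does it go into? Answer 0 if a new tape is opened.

Tapes with room: tape 1 (22 GB), tape 2 (35 GB), tape 3 (67 GB).
The first with room is tape 1.

1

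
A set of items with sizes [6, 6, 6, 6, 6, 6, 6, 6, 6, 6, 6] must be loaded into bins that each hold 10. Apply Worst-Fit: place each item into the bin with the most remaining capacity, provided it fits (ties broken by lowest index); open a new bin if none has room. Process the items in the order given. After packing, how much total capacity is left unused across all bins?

44

Put 6 in bin 1; 4 remain.
Put 6 in bin 2; 4 remain.
Put 6 in bin 3; 4 remain.
Put 6 in bin 4; 4 remain.
Put 6 in bin 5; 4 remain.
Put 6 in bin 6; 4 remain.
Put 6 in bin 7; 4 remain.
Put 6 in bin 8; 4 remain.
Put 6 in bin 9; 4 remain.
Put 6 in bin 10; 4 remain.
Put 6 in bin 11; 4 remain.
11 bins × 10 = 110; used 66; unused 44.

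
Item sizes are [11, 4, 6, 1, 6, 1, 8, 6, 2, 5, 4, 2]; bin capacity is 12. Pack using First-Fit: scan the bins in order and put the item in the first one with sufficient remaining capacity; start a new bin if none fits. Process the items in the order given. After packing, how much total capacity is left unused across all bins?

bin 1: place 11, 1 left
bin 2: place 4, 8 left
bin 2: place 6, 2 left
bin 1: place 1, 0 left
bin 3: place 6, 6 left
bin 2: place 1, 1 left
bin 4: place 8, 4 left
bin 3: place 6, 0 left
bin 4: place 2, 2 left
bin 5: place 5, 7 left
bin 5: place 4, 3 left
bin 4: place 2, 0 left
5 bins × 12 = 60; used 56; unused 4.

4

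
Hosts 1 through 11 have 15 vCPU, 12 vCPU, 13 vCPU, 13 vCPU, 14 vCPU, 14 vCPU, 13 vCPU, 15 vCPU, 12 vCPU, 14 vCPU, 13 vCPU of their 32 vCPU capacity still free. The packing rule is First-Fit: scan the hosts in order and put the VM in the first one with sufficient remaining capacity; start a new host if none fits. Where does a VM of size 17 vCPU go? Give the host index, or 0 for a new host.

0

No host has ≥ 17 vCPU free, so a new host is opened.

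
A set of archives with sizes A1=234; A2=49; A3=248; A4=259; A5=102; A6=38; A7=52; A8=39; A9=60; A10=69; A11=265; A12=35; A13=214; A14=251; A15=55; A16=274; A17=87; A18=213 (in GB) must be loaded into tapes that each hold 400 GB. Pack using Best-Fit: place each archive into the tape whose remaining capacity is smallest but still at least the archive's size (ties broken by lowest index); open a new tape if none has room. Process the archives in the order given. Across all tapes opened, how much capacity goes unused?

656

Put A1 (234 GB) in tape 1; 166 GB remain.
Put A2 (49 GB) in tape 1; 117 GB remain.
Put A3 (248 GB) in tape 2; 152 GB remain.
Put A4 (259 GB) in tape 3; 141 GB remain.
Put A5 (102 GB) in tape 1; 15 GB remain.
Put A6 (38 GB) in tape 3; 103 GB remain.
Put A7 (52 GB) in tape 3; 51 GB remain.
Put A8 (39 GB) in tape 3; 12 GB remain.
Put A9 (60 GB) in tape 2; 92 GB remain.
Put A10 (69 GB) in tape 2; 23 GB remain.
Put A11 (265 GB) in tape 4; 135 GB remain.
Put A12 (35 GB) in tape 4; 100 GB remain.
Put A13 (214 GB) in tape 5; 186 GB remain.
Put A14 (251 GB) in tape 6; 149 GB remain.
Put A15 (55 GB) in tape 4; 45 GB remain.
Put A16 (274 GB) in tape 7; 126 GB remain.
Put A17 (87 GB) in tape 7; 39 GB remain.
Put A18 (213 GB) in tape 8; 187 GB remain.
8 tapes × 400 GB = 3200 GB; used 2544 GB; unused 656 GB.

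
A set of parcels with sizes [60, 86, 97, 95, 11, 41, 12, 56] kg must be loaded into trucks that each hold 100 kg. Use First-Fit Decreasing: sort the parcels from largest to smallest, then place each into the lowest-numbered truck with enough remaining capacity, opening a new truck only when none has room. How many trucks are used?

Sorted descending: 97, 95, 86, 60, 56, 41, 12, 11.
97 kg → truck 1 (remaining 3 kg)
95 kg → truck 2 (remaining 5 kg)
86 kg → truck 3 (remaining 14 kg)
60 kg → truck 4 (remaining 40 kg)
56 kg → truck 5 (remaining 44 kg)
41 kg → truck 5 (remaining 3 kg)
12 kg → truck 3 (remaining 2 kg)
11 kg → truck 4 (remaining 29 kg)

5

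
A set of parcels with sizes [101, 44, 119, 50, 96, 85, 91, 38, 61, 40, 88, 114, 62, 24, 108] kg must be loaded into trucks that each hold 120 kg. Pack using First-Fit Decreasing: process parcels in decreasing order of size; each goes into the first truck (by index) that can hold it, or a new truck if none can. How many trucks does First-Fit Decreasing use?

Sorted descending: 119, 114, 108, 101, 96, 91, 88, 85, 62, 61, 50, 44, 40, 38, 24.
Put 119 kg in truck 1; 1 kg remain.
Put 114 kg in truck 2; 6 kg remain.
Put 108 kg in truck 3; 12 kg remain.
Put 101 kg in truck 4; 19 kg remain.
Put 96 kg in truck 5; 24 kg remain.
Put 91 kg in truck 6; 29 kg remain.
Put 88 kg in truck 7; 32 kg remain.
Put 85 kg in truck 8; 35 kg remain.
Put 62 kg in truck 9; 58 kg remain.
Put 61 kg in truck 10; 59 kg remain.
Put 50 kg in truck 9; 8 kg remain.
Put 44 kg in truck 10; 15 kg remain.
Put 40 kg in truck 11; 80 kg remain.
Put 38 kg in truck 11; 42 kg remain.
Put 24 kg in truck 5; 0 kg remain.
Final trucks: [119] [114] [108] [101] [96,24] [91] [88] [85] [62,50] [61,44] [40,38].

11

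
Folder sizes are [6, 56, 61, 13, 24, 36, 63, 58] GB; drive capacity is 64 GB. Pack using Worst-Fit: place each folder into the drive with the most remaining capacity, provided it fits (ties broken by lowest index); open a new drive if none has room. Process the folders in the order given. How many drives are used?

6 GB → drive 1 (remaining 58 GB)
56 GB → drive 1 (remaining 2 GB)
61 GB → drive 2 (remaining 3 GB)
13 GB → drive 3 (remaining 51 GB)
24 GB → drive 3 (remaining 27 GB)
36 GB → drive 4 (remaining 28 GB)
63 GB → drive 5 (remaining 1 GB)
58 GB → drive 6 (remaining 6 GB)
Final drives: [6,56] [61] [13,24] [36] [63] [58].

6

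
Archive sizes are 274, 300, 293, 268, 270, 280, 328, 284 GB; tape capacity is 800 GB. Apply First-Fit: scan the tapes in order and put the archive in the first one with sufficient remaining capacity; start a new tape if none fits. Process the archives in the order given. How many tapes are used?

4

274 GB → tape 1 (remaining 526 GB)
300 GB → tape 1 (remaining 226 GB)
293 GB → tape 2 (remaining 507 GB)
268 GB → tape 2 (remaining 239 GB)
270 GB → tape 3 (remaining 530 GB)
280 GB → tape 3 (remaining 250 GB)
328 GB → tape 4 (remaining 472 GB)
284 GB → tape 4 (remaining 188 GB)
Final tapes: [274,300] [293,268] [270,280] [328,284].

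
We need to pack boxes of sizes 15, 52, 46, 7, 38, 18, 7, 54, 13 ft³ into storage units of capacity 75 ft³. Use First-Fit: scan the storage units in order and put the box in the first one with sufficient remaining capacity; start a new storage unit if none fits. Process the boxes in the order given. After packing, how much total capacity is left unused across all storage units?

50

Put 15 ft³ in storage unit 1; 60 ft³ remain.
Put 52 ft³ in storage unit 1; 8 ft³ remain.
Put 46 ft³ in storage unit 2; 29 ft³ remain.
Put 7 ft³ in storage unit 1; 1 ft³ remain.
Put 38 ft³ in storage unit 3; 37 ft³ remain.
Put 18 ft³ in storage unit 2; 11 ft³ remain.
Put 7 ft³ in storage unit 2; 4 ft³ remain.
Put 54 ft³ in storage unit 4; 21 ft³ remain.
Put 13 ft³ in storage unit 3; 24 ft³ remain.
4 storage units × 75 ft³ = 300 ft³; used 250 ft³; unused 50 ft³.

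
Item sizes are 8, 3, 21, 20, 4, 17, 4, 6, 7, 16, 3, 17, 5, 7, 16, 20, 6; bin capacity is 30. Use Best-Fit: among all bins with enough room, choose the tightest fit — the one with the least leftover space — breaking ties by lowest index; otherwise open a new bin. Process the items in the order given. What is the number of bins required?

7 bins

8 → bin 1 (remaining 22)
3 → bin 1 (remaining 19)
21 → bin 2 (remaining 9)
20 → bin 3 (remaining 10)
4 → bin 2 (remaining 5)
17 → bin 1 (remaining 2)
4 → bin 2 (remaining 1)
6 → bin 3 (remaining 4)
7 → bin 4 (remaining 23)
16 → bin 4 (remaining 7)
3 → bin 3 (remaining 1)
17 → bin 5 (remaining 13)
5 → bin 4 (remaining 2)
7 → bin 5 (remaining 6)
16 → bin 6 (remaining 14)
20 → bin 7 (remaining 10)
6 → bin 5 (remaining 0)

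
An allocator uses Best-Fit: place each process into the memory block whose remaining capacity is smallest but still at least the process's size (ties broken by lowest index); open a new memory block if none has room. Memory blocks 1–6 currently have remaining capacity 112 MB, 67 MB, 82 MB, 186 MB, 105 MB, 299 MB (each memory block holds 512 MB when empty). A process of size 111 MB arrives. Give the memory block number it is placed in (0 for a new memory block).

Memory blocks with room: memory block 1 (112 MB), memory block 4 (186 MB), memory block 6 (299 MB).
Tightest fit is memory block 1 with 112 MB free.

1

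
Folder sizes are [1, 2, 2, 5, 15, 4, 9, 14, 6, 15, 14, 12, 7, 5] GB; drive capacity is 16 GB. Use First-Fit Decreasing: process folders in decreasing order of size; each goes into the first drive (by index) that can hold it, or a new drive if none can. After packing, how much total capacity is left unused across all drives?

Sorted descending: 15, 15, 14, 14, 12, 9, 7, 6, 5, 5, 4, 2, 2, 1.
Put 15 GB in drive 1; 1 GB remain.
Put 15 GB in drive 2; 1 GB remain.
Put 14 GB in drive 3; 2 GB remain.
Put 14 GB in drive 4; 2 GB remain.
Put 12 GB in drive 5; 4 GB remain.
Put 9 GB in drive 6; 7 GB remain.
Put 7 GB in drive 6; 0 GB remain.
Put 6 GB in drive 7; 10 GB remain.
Put 5 GB in drive 7; 5 GB remain.
Put 5 GB in drive 7; 0 GB remain.
Put 4 GB in drive 5; 0 GB remain.
Put 2 GB in drive 3; 0 GB remain.
Put 2 GB in drive 4; 0 GB remain.
Put 1 GB in drive 1; 0 GB remain.
7 drives × 16 GB = 112 GB; used 111 GB; unused 1 GB.

1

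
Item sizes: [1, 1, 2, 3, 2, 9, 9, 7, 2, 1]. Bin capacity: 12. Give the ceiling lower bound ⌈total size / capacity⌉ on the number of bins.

Total size = 1 + 1 + 2 + 3 + 2 + 9 + 9 + 7 + 2 + 1 = 37.
⌈37 / 12⌉ = 4.

4 bins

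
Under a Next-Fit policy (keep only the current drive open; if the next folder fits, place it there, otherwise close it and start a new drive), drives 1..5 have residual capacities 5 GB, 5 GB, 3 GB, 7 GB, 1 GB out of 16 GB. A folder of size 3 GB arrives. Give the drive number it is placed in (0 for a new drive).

0

Next-Fit only looks at drive 5, which has 1 GB free.
3 GB does not fit, so a new drive is opened.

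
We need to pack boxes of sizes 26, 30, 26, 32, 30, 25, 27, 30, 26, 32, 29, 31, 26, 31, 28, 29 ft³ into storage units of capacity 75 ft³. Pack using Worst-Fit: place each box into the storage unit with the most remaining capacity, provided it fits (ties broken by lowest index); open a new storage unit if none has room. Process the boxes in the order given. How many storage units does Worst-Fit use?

8 storage units

26 ft³ → storage unit 1 (remaining 49 ft³)
30 ft³ → storage unit 1 (remaining 19 ft³)
26 ft³ → storage unit 2 (remaining 49 ft³)
32 ft³ → storage unit 2 (remaining 17 ft³)
30 ft³ → storage unit 3 (remaining 45 ft³)
25 ft³ → storage unit 3 (remaining 20 ft³)
27 ft³ → storage unit 4 (remaining 48 ft³)
30 ft³ → storage unit 4 (remaining 18 ft³)
26 ft³ → storage unit 5 (remaining 49 ft³)
32 ft³ → storage unit 5 (remaining 17 ft³)
29 ft³ → storage unit 6 (remaining 46 ft³)
31 ft³ → storage unit 6 (remaining 15 ft³)
26 ft³ → storage unit 7 (remaining 49 ft³)
31 ft³ → storage unit 7 (remaining 18 ft³)
28 ft³ → storage unit 8 (remaining 47 ft³)
29 ft³ → storage unit 8 (remaining 18 ft³)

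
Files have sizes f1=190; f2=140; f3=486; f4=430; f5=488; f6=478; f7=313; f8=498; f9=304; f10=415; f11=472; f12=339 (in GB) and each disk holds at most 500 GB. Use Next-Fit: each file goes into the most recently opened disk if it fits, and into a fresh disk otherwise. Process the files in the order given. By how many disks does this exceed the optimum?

Next-Fit: [190,140] [486] [430] [488] [478] [313] [498] [304] [415] [472] [339] → 11 disks.
Total size 4553 GB; any packing needs at least ⌈4553/500⌉ = 10 disks.
An optimal packing achieves that bound: [498] [488] [486] [478] [472] [430] [415] [339,140] [313] [304,190] → 10 disks.
Excess: 11 − 10 = 1.

1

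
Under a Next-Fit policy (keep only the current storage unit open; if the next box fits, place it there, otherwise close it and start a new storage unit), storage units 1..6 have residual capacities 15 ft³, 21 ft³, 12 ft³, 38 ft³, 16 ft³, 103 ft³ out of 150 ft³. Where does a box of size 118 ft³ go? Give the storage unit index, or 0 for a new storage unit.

Next-Fit only looks at storage unit 6, which has 103 ft³ free.
118 ft³ does not fit, so a new storage unit is opened.

0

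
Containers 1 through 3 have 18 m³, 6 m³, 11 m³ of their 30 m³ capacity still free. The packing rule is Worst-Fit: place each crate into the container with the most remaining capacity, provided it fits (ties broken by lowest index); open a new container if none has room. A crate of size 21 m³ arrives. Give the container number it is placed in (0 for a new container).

No container has ≥ 21 m³ free, so a new container is opened.

0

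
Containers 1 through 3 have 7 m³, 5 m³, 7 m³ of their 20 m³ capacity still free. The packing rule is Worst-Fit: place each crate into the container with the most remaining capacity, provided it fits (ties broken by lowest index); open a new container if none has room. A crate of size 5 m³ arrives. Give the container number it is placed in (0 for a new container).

Containers with room: container 1 (7 m³), container 2 (5 m³), container 3 (7 m³).
Most room is container 1 with 7 m³ free.

1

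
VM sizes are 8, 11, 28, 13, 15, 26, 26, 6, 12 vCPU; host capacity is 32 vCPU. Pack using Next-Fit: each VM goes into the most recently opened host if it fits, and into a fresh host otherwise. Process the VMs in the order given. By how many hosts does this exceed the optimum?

1

Next-Fit: [8,11] [28] [13,15] [26] [26,6] [12] → 6 hosts.
Total size 145 vCPU; any packing needs at least ⌈145/32⌉ = 5 hosts.
An optimal packing achieves that bound: [28] [26,6] [26] [15,13] [12,11,8] → 5 hosts.
Excess: 6 − 5 = 1.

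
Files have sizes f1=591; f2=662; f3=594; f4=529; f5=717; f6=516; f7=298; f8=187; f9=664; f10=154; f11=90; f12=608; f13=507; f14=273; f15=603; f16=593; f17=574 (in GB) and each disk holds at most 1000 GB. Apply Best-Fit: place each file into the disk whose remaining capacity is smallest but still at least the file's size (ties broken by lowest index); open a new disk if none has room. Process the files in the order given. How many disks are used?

12

disk 1: place f1 (591 GB), 409 GB left
disk 2: place f2 (662 GB), 338 GB left
disk 3: place f3 (594 GB), 406 GB left
disk 4: place f4 (529 GB), 471 GB left
disk 5: place f5 (717 GB), 283 GB left
disk 6: place f6 (516 GB), 484 GB left
disk 2: place f7 (298 GB), 40 GB left
disk 5: place f8 (187 GB), 96 GB left
disk 7: place f9 (664 GB), 336 GB left
disk 7: place f10 (154 GB), 182 GB left
disk 5: place f11 (90 GB), 6 GB left
disk 8: place f12 (608 GB), 392 GB left
disk 9: place f13 (507 GB), 493 GB left
disk 8: place f14 (273 GB), 119 GB left
disk 10: place f15 (603 GB), 397 GB left
disk 11: place f16 (593 GB), 407 GB left
disk 12: place f17 (574 GB), 426 GB left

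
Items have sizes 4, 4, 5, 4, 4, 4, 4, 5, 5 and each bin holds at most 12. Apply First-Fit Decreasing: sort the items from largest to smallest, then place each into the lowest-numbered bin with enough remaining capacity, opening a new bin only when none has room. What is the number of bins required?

4 bins

Sorted descending: 5, 5, 5, 4, 4, 4, 4, 4, 4.
bin 1: place 5, 7 left
bin 1: place 5, 2 left
bin 2: place 5, 7 left
bin 2: place 4, 3 left
bin 3: place 4, 8 left
bin 3: place 4, 4 left
bin 3: place 4, 0 left
bin 4: place 4, 8 left
bin 4: place 4, 4 left
Final bins: [5,5] [5,4] [4,4,4] [4,4].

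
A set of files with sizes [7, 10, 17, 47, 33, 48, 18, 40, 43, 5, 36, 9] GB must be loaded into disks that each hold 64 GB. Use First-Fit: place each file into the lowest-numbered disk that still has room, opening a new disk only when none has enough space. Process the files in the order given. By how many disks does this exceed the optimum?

1

First-Fit: [7,10,17,18,5] [47,9] [33] [48] [40] [43] [36] → 7 disks.
6 files exceed 32 GB (half the capacity), and no two of those can share a disk, so at least 6 disks are needed.
An optimal packing achieves that bound: [48,10,5] [47,17] [43,18] [40,9,7] [36] [33] → 6 disks.
Excess: 7 − 6 = 1.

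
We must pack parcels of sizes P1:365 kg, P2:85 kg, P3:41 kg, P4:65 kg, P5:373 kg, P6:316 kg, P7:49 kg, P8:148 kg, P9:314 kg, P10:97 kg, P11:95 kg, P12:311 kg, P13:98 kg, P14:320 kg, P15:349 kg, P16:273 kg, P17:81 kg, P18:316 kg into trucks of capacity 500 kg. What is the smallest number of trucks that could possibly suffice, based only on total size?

Total size = 365 + 85 + 41 + 65 + 373 + 316 + 49 + 148 + 314 + 97 + 95 + 311 + 98 + 320 + 349 + 273 + 81 + 316 = 3696 kg.
⌈3696 / 500⌉ = 8.

8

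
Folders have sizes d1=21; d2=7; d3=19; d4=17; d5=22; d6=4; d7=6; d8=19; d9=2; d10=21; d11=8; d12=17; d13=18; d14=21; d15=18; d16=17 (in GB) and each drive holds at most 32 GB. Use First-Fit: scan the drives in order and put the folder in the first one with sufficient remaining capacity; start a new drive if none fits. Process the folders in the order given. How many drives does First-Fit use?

11

Put d1 (21 GB) in drive 1; 11 GB remain.
Put d2 (7 GB) in drive 1; 4 GB remain.
Put d3 (19 GB) in drive 2; 13 GB remain.
Put d4 (17 GB) in drive 3; 15 GB remain.
Put d5 (22 GB) in drive 4; 10 GB remain.
Put d6 (4 GB) in drive 1; 0 GB remain.
Put d7 (6 GB) in drive 2; 7 GB remain.
Put d8 (19 GB) in drive 5; 13 GB remain.
Put d9 (2 GB) in drive 2; 5 GB remain.
Put d10 (21 GB) in drive 6; 11 GB remain.
Put d11 (8 GB) in drive 3; 7 GB remain.
Put d12 (17 GB) in drive 7; 15 GB remain.
Put d13 (18 GB) in drive 8; 14 GB remain.
Put d14 (21 GB) in drive 9; 11 GB remain.
Put d15 (18 GB) in drive 10; 14 GB remain.
Put d16 (17 GB) in drive 11; 15 GB remain.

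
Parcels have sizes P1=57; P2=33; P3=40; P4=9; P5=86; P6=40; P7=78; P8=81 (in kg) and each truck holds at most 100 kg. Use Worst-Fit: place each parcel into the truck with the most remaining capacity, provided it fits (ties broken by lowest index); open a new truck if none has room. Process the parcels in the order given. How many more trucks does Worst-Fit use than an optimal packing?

0

Worst-Fit: [57,33] [40,9,40] [86] [78] [81] → 5 trucks.
Total size 424 kg; any packing needs at least ⌈424/100⌉ = 5 trucks.
So 5 is already optimal.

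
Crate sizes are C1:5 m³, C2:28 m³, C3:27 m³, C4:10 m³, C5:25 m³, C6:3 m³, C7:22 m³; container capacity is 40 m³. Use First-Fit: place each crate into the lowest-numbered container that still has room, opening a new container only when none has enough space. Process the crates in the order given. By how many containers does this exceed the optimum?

First-Fit: [5,28,3] [27,10] [25] [22] → 4 containers.
4 crates exceed 20 m³ (half the capacity), and no two of those can share a container, so at least 4 containers are needed.
So 4 is already optimal.

0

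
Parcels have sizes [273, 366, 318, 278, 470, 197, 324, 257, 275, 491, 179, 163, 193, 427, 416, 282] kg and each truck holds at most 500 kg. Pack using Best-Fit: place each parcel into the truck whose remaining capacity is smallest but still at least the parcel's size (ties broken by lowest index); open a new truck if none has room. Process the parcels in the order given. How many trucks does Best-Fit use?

truck 1: place 273 kg, 227 kg left
truck 2: place 366 kg, 134 kg left
truck 3: place 318 kg, 182 kg left
truck 4: place 278 kg, 222 kg left
truck 5: place 470 kg, 30 kg left
truck 4: place 197 kg, 25 kg left
truck 6: place 324 kg, 176 kg left
truck 7: place 257 kg, 243 kg left
truck 8: place 275 kg, 225 kg left
truck 9: place 491 kg, 9 kg left
truck 3: place 179 kg, 3 kg left
truck 6: place 163 kg, 13 kg left
truck 8: place 193 kg, 32 kg left
truck 10: place 427 kg, 73 kg left
truck 11: place 416 kg, 84 kg left
truck 12: place 282 kg, 218 kg left

12 trucks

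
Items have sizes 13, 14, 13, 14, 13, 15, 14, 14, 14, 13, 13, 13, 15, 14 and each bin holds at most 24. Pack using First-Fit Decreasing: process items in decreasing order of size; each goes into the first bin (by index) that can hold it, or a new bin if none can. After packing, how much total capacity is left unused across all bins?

144

Sorted descending: 15, 15, 14, 14, 14, 14, 14, 14, 13, 13, 13, 13, 13, 13.
15 → bin 1 (remaining 9)
15 → bin 2 (remaining 9)
14 → bin 3 (remaining 10)
14 → bin 4 (remaining 10)
14 → bin 5 (remaining 10)
14 → bin 6 (remaining 10)
14 → bin 7 (remaining 10)
14 → bin 8 (remaining 10)
13 → bin 9 (remaining 11)
13 → bin 10 (remaining 11)
13 → bin 11 (remaining 11)
13 → bin 12 (remaining 11)
13 → bin 13 (remaining 11)
13 → bin 14 (remaining 11)
14 bins × 24 = 336; used 192; unused 144.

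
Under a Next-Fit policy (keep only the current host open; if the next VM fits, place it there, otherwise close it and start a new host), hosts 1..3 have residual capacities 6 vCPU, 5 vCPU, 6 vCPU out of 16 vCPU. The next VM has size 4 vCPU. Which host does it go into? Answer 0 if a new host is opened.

Next-Fit only looks at host 3, which has 6 vCPU free.
4 vCPU fits there.

3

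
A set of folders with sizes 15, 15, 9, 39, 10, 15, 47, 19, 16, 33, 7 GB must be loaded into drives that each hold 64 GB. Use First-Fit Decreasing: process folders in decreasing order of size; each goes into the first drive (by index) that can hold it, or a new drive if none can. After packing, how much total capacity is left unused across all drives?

31

Sorted descending: 47, 39, 33, 19, 16, 15, 15, 15, 10, 9, 7.
Put 47 GB in drive 1; 17 GB remain.
Put 39 GB in drive 2; 25 GB remain.
Put 33 GB in drive 3; 31 GB remain.
Put 19 GB in drive 2; 6 GB remain.
Put 16 GB in drive 1; 1 GB remain.
Put 15 GB in drive 3; 16 GB remain.
Put 15 GB in drive 3; 1 GB remain.
Put 15 GB in drive 4; 49 GB remain.
Put 10 GB in drive 4; 39 GB remain.
Put 9 GB in drive 4; 30 GB remain.
Put 7 GB in drive 4; 23 GB remain.
4 drives × 64 GB = 256 GB; used 225 GB; unused 31 GB.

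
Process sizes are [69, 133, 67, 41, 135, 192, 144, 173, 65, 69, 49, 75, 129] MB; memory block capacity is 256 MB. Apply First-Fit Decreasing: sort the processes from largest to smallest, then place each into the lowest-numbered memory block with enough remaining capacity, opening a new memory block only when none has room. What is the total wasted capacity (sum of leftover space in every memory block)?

195

Sorted descending: 192, 173, 144, 135, 133, 129, 75, 69, 69, 67, 65, 49, 41.
192 MB → memory block 1 (remaining 64 MB)
173 MB → memory block 2 (remaining 83 MB)
144 MB → memory block 3 (remaining 112 MB)
135 MB → memory block 4 (remaining 121 MB)
133 MB → memory block 5 (remaining 123 MB)
129 MB → memory block 6 (remaining 127 MB)
75 MB → memory block 2 (remaining 8 MB)
69 MB → memory block 3 (remaining 43 MB)
69 MB → memory block 4 (remaining 52 MB)
67 MB → memory block 5 (remaining 56 MB)
65 MB → memory block 6 (remaining 62 MB)
49 MB → memory block 1 (remaining 15 MB)
41 MB → memory block 3 (remaining 2 MB)
6 memory blocks × 256 MB = 1536 MB; used 1341 MB; unused 195 MB.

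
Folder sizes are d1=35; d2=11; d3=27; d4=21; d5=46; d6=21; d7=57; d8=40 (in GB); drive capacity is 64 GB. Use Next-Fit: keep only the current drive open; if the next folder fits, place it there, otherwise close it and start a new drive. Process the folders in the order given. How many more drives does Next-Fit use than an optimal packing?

1

Next-Fit: [35,11] [27,21] [46] [21] [57] [40] → 6 drives.
Total size 258 GB; any packing needs at least ⌈258/64⌉ = 5 drives.
An optimal packing achieves that bound: [57] [46,11] [40,21] [35,27] [21] → 5 drives.
Excess: 6 − 5 = 1.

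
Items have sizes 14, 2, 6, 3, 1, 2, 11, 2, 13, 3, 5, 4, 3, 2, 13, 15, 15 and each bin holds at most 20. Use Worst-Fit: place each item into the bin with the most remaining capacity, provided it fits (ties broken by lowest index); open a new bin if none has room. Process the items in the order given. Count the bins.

14 → bin 1 (remaining 6)
2 → bin 1 (remaining 4)
6 → bin 2 (remaining 14)
3 → bin 2 (remaining 11)
1 → bin 2 (remaining 10)
2 → bin 2 (remaining 8)
11 → bin 3 (remaining 9)
2 → bin 3 (remaining 7)
13 → bin 4 (remaining 7)
3 → bin 2 (remaining 5)
5 → bin 3 (remaining 2)
4 → bin 4 (remaining 3)
3 → bin 2 (remaining 2)
2 → bin 1 (remaining 2)
13 → bin 5 (remaining 7)
15 → bin 6 (remaining 5)
15 → bin 7 (remaining 5)
Final bins: [14,2,2] [6,3,1,2,3,3] [11,2,5] [13,4] [13] [15] [15].

7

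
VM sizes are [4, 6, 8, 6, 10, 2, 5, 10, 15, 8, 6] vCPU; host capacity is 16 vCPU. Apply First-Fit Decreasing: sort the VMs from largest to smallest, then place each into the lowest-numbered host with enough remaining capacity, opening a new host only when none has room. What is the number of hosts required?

6 hosts

Sorted descending: 15, 10, 10, 8, 8, 6, 6, 6, 5, 4, 2.
host 1: place 15 vCPU, 1 vCPU left
host 2: place 10 vCPU, 6 vCPU left
host 3: place 10 vCPU, 6 vCPU left
host 4: place 8 vCPU, 8 vCPU left
host 4: place 8 vCPU, 0 vCPU left
host 2: place 6 vCPU, 0 vCPU left
host 3: place 6 vCPU, 0 vCPU left
host 5: place 6 vCPU, 10 vCPU left
host 5: place 5 vCPU, 5 vCPU left
host 5: place 4 vCPU, 1 vCPU left
host 6: place 2 vCPU, 14 vCPU left
Final hosts: [15] [10,6] [10,6] [8,8] [6,5,4] [2].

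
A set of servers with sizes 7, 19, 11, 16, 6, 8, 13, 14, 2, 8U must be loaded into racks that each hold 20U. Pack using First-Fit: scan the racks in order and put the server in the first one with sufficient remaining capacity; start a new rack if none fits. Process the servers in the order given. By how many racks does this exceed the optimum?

First-Fit: [7,11,2] [19] [16] [6,8] [13] [14] [8] → 7 racks.
Total size 104U; any packing needs at least ⌈104/20⌉ = 6 racks.
An optimal packing achieves that bound: [19] [16,2] [14,6] [13,7] [11,8] [8] → 6 racks.
Excess: 7 − 6 = 1.

1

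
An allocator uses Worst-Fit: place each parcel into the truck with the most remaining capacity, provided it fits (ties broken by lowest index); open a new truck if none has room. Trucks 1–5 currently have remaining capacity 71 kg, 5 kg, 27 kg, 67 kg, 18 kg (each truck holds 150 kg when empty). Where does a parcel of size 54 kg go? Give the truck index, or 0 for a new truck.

1

Trucks with room: truck 1 (71 kg), truck 4 (67 kg).
Most room is truck 1 with 71 kg free.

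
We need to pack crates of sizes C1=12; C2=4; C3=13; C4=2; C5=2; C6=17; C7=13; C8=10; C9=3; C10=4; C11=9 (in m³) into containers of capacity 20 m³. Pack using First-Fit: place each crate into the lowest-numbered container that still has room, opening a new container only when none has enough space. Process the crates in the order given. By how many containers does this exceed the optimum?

First-Fit: [12,4,2,2] [13,3,4] [17] [13] [10,9] → 5 containers.
Total size 89 m³; any packing needs at least ⌈89/20⌉ = 5 containers.
So 5 is already optimal.

0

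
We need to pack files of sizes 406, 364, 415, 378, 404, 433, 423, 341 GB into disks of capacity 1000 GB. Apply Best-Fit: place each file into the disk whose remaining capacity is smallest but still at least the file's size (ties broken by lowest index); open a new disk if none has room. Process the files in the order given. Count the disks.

4 disks

disk 1: place 406 GB, 594 GB left
disk 1: place 364 GB, 230 GB left
disk 2: place 415 GB, 585 GB left
disk 2: place 378 GB, 207 GB left
disk 3: place 404 GB, 596 GB left
disk 3: place 433 GB, 163 GB left
disk 4: place 423 GB, 577 GB left
disk 4: place 341 GB, 236 GB left
Final disks: [406,364] [415,378] [404,433] [423,341].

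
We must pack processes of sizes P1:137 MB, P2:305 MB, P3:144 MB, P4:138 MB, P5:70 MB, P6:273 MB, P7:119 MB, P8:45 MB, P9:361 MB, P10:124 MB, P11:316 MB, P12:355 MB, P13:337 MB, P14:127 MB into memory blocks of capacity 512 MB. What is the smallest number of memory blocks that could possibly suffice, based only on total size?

Total size = 137 + 305 + 144 + 138 + 70 + 273 + 119 + 45 + 361 + 124 + 316 + 355 + 337 + 127 = 2851 MB.
⌈2851 / 512⌉ = 6.

6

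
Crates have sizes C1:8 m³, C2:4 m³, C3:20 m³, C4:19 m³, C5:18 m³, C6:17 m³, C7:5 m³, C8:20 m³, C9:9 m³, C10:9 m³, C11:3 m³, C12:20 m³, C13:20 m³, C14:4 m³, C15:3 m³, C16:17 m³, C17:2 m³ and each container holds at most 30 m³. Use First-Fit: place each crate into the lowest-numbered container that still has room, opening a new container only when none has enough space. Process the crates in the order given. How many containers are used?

8

container 1: place C1 (8 m³), 22 m³ left
container 1: place C2 (4 m³), 18 m³ left
container 2: place C3 (20 m³), 10 m³ left
container 3: place C4 (19 m³), 11 m³ left
container 1: place C5 (18 m³), 0 m³ left
container 4: place C6 (17 m³), 13 m³ left
container 2: place C7 (5 m³), 5 m³ left
container 5: place C8 (20 m³), 10 m³ left
container 3: place C9 (9 m³), 2 m³ left
container 4: place C10 (9 m³), 4 m³ left
container 2: place C11 (3 m³), 2 m³ left
container 6: place C12 (20 m³), 10 m³ left
container 7: place C13 (20 m³), 10 m³ left
container 4: place C14 (4 m³), 0 m³ left
container 5: place C15 (3 m³), 7 m³ left
container 8: place C16 (17 m³), 13 m³ left
container 2: place C17 (2 m³), 0 m³ left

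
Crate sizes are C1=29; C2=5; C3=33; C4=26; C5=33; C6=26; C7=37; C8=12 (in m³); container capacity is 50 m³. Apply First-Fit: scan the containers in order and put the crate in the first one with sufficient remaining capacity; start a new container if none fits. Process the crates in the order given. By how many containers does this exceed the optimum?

0

First-Fit: [29,5,12] [33] [26] [33] [26] [37] → 6 containers.
6 crates exceed 25 m³ (half the capacity), and no two of those can share a container, so at least 6 containers are needed.
So 6 is already optimal.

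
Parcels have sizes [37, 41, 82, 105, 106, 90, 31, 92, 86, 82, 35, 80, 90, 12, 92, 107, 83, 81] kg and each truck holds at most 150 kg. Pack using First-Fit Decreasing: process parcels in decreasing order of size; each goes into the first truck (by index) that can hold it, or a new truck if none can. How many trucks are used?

Sorted descending: 107, 106, 105, 92, 92, 90, 90, 86, 83, 82, 82, 81, 80, 41, 37, 35, 31, 12.
truck 1: place 107 kg, 43 kg left
truck 2: place 106 kg, 44 kg left
truck 3: place 105 kg, 45 kg left
truck 4: place 92 kg, 58 kg left
truck 5: place 92 kg, 58 kg left
truck 6: place 90 kg, 60 kg left
truck 7: place 90 kg, 60 kg left
truck 8: place 86 kg, 64 kg left
truck 9: place 83 kg, 67 kg left
truck 10: place 82 kg, 68 kg left
truck 11: place 82 kg, 68 kg left
truck 12: place 81 kg, 69 kg left
truck 13: place 80 kg, 70 kg left
truck 1: place 41 kg, 2 kg left
truck 2: place 37 kg, 7 kg left
truck 3: place 35 kg, 10 kg left
truck 4: place 31 kg, 27 kg left
truck 4: place 12 kg, 15 kg left
Final trucks: [107,41] [106,37] [105,35] [92,31,12] [92] [90] [90] [86] [83] [82] [82] [81] [80].

13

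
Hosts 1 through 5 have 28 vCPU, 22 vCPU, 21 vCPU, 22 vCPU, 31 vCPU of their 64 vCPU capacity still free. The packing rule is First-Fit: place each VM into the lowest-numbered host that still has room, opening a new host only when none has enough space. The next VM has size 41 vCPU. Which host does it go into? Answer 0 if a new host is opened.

0

No host has ≥ 41 vCPU free, so a new host is opened.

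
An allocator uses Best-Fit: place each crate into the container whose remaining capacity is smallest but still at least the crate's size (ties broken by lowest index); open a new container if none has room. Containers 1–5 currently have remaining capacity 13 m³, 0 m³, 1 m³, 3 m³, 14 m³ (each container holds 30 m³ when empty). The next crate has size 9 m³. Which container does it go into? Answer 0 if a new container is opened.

1

Containers with room: container 1 (13 m³), container 5 (14 m³).
Tightest fit is container 1 with 13 m³ free.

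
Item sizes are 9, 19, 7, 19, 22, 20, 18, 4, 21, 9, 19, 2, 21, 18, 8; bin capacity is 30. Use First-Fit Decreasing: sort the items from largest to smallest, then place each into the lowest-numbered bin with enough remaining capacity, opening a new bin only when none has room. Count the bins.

Sorted descending: 22, 21, 21, 20, 19, 19, 19, 18, 18, 9, 9, 8, 7, 4, 2.
22 → bin 1 (remaining 8)
21 → bin 2 (remaining 9)
21 → bin 3 (remaining 9)
20 → bin 4 (remaining 10)
19 → bin 5 (remaining 11)
19 → bin 6 (remaining 11)
19 → bin 7 (remaining 11)
18 → bin 8 (remaining 12)
18 → bin 9 (remaining 12)
9 → bin 2 (remaining 0)
9 → bin 3 (remaining 0)
8 → bin 1 (remaining 0)
7 → bin 4 (remaining 3)
4 → bin 5 (remaining 7)
2 → bin 4 (remaining 1)
Final bins: [22,8] [21,9] [21,9] [20,7,2] [19,4] [19] [19] [18] [18].

9 bins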